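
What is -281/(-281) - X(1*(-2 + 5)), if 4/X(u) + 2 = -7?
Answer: 13/9 ≈ 1.4444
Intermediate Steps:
X(u) = -4/9 (X(u) = 4/(-2 - 7) = 4/(-9) = 4*(-⅑) = -4/9)
-281/(-281) - X(1*(-2 + 5)) = -281/(-281) - 1*(-4/9) = -281*(-1/281) + 4/9 = 1 + 4/9 = 13/9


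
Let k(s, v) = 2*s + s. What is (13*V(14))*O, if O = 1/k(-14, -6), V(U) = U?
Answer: -13/3 ≈ -4.3333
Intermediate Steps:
k(s, v) = 3*s
O = -1/42 (O = 1/(3*(-14)) = 1/(-42) = -1/42 ≈ -0.023810)
(13*V(14))*O = (13*14)*(-1/42) = 182*(-1/42) = -13/3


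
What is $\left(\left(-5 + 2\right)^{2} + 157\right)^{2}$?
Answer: $27556$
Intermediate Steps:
$\left(\left(-5 + 2\right)^{2} + 157\right)^{2} = \left(\left(-3\right)^{2} + 157\right)^{2} = \left(9 + 157\right)^{2} = 166^{2} = 27556$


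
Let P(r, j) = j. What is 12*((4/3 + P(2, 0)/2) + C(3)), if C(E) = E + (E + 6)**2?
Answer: 1024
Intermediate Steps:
C(E) = E + (6 + E)**2
12*((4/3 + P(2, 0)/2) + C(3)) = 12*((4/3 + 0/2) + (3 + (6 + 3)**2)) = 12*((4*(1/3) + 0*(1/2)) + (3 + 9**2)) = 12*((4/3 + 0) + (3 + 81)) = 12*(4/3 + 84) = 12*(256/3) = 1024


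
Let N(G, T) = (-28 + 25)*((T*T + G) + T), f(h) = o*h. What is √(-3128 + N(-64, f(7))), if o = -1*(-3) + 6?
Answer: 2*I*√3758 ≈ 122.61*I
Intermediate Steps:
o = 9 (o = 3 + 6 = 9)
f(h) = 9*h
N(G, T) = -3*G - 3*T - 3*T² (N(G, T) = -3*((T² + G) + T) = -3*((G + T²) + T) = -3*(G + T + T²) = -3*G - 3*T - 3*T²)
√(-3128 + N(-64, f(7))) = √(-3128 + (-3*(-64) - 27*7 - 3*(9*7)²)) = √(-3128 + (192 - 3*63 - 3*63²)) = √(-3128 + (192 - 189 - 3*3969)) = √(-3128 + (192 - 189 - 11907)) = √(-3128 - 11904) = √(-15032) = 2*I*√3758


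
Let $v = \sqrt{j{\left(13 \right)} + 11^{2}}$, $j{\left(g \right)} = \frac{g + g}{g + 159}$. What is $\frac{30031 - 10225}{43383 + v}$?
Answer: $\frac{24631652676}{53953090945} - \frac{6602 \sqrt{896034}}{53953090945} \approx 0.45642$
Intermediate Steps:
$j{\left(g \right)} = \frac{2 g}{159 + g}$
$v = \frac{\sqrt{896034}}{86}$ ($v = \sqrt{2 \cdot 13 \frac{1}{159 + 13} + 11^{2}} = \sqrt{2 \cdot 13 \cdot \frac{1}{172} + 121} = \sqrt{\frac{13}{86} + 121} = \sqrt{\frac{10419}{86}} = \frac{\sqrt{896034}}{86} \approx 11.007$)
$\frac{30031 - 10225}{43383 + v} = \frac{30031 - 10225}{43383 + \frac{\sqrt{896034}}{86}} = \frac{19806}{43383 + \frac{\sqrt{896034}}{86}}$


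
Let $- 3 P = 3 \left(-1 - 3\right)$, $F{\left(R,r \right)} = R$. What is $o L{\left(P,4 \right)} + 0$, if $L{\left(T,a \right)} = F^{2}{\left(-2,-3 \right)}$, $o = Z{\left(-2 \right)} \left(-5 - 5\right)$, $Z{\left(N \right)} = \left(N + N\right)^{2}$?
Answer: $-640$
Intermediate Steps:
$Z{\left(N \right)} = 4 N^{2}$ ($Z{\left(N \right)} = \left(2 N\right)^{2} = 4 N^{2}$)
$P = 4$ ($P = - \frac{3 \left(-1 - 3\right)}{3} = - \frac{3 \left(-4\right)}{3} = \left(- \frac{1}{3}\right) \left(-12\right) = 4$)
$o = -160$ ($o = 4 \left(-2\right)^{2} \left(-5 - 5\right) = 4 \cdot 4 \left(-10\right) = 16 \left(-10\right) = -160$)
$L{\left(T,a \right)} = 4$ ($L{\left(T,a \right)} = \left(-2\right)^{2} = 4$)
$o L{\left(P,4 \right)} + 0 = \left(-160\right) 4 + 0 = -640 + 0 = -640$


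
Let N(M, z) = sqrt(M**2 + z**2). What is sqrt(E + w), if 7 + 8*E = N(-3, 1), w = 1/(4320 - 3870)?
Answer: sqrt(-3142 + 450*sqrt(10))/60 ≈ 0.69101*I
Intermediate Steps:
w = 1/450 ≈ 0.0022222
E = -7/8 + sqrt(10)/8 (E = -7/8 + sqrt((-3)**2 + 1**2)/8 = -7/8 + sqrt(9 + 1)/8 = -7/8 + sqrt(10)/8 ≈ -0.47972)
sqrt(E + w) = sqrt((-7/8 + sqrt(10)/8) + 1/450) = sqrt(-1571/1800 + sqrt(10)/8)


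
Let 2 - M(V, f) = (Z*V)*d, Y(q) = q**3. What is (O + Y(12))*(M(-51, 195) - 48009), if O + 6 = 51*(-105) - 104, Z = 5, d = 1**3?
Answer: 178449224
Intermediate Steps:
d = 1
O = -5465 (O = -6 + (51*(-105) - 104) = -6 + (-5355 - 104) = -6 - 5459 = -5465)
M(V, f) = 2 - 5*V
(O + Y(12))*(M(-51, 195) - 48009) = (-5465 + 12**3)*((2 - 5*(-51)) - 48009) = (-5465 + 1728)*((2 + 255) - 48009) = -3737*(257 - 48009) = -3737*(-47752) = 178449224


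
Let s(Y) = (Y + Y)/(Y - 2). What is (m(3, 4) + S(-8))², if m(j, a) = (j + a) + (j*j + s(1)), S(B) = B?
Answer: 36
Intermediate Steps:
s(Y) = 2*Y/(-2 + Y) (s(Y) = (2*Y)/(-2 + Y) = 2*Y/(-2 + Y))
m(j, a) = -2 + a + j + j² (m(j, a) = (j + a) + (j*j + 2*1/(-2 + 1)) = (a + j) + (j² + 2*1/(-1)) = (a + j) + (j² + 2*1*(-1)) = (a + j) + (j² - 2) = (a + j) + (-2 + j²) = -2 + a + j + j²)
(m(3, 4) + S(-8))² = ((-2 + 4 + 3 + 3²) - 8)² = ((-2 + 4 + 3 + 9) - 8)² = (14 - 8)² = 6² = 36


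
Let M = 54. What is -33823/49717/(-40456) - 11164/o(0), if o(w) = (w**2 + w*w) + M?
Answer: -11227360100843/54306475704 ≈ -206.74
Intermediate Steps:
o(w) = 54 + 2*w**2 (o(w) = (w**2 + w*w) + 54 = (w**2 + w**2) + 54 = 2*w**2 + 54 = 54 + 2*w**2)
-33823/49717/(-40456) - 11164/o(0) = -33823/49717/(-40456) - 11164/(54 + 2*0**2) = -33823*1/49717*(-1/40456) - 11164/(54 + 2*0) = -33823/49717*(-1/40456) - 11164/(54 + 0) = 33823/2011350952 - 11164/54 = 33823/2011350952 - 11164*1/54 = 33823/2011350952 - 5582/27 = -11227360100843/54306475704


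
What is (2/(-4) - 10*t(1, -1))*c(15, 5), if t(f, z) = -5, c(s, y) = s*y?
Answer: 7425/2 ≈ 3712.5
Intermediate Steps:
(2/(-4) - 10*t(1, -1))*c(15, 5) = (2/(-4) - 10*(-5))*(15*5) = (2*(-¼) + 50)*75 = (-½ + 50)*75 = (99/2)*75 = 7425/2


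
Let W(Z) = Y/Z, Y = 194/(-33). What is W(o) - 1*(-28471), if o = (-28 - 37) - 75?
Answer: 65768107/2310 ≈ 28471.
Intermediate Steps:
o = -140 (o = -65 - 75 = -140)
Y = -194/33 (Y = 194*(-1/33) = -194/33 ≈ -5.8788)
W(Z) = -194/(33*Z)
W(o) - 1*(-28471) = -194/33/(-140) - 1*(-28471) = -194/33*(-1/140) + 28471 = 97/2310 + 28471 = 65768107/2310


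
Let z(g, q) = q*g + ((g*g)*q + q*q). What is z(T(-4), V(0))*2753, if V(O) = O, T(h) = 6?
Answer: 0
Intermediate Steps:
z(g, q) = q² + g*q + q*g² (z(g, q) = g*q + (g²*q + q²) = g*q + (q*g² + q²) = g*q + (q² + q*g²) = q² + g*q + q*g²)
z(T(-4), V(0))*2753 = (0*(6 + 0 + 6²))*2753 = (0*(6 + 0 + 36))*2753 = (0*42)*2753 = 0*2753 = 0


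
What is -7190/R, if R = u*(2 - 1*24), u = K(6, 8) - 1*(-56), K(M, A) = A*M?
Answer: 3595/1144 ≈ 3.1425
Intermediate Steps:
u = 104 (u = 8*6 - 1*(-56) = 48 + 56 = 104)
R = -2288 (R = 104*(2 - 1*24) = 104*(2 - 24) = 104*(-22) = -2288)
-7190/R = -7190/(-2288) = -7190*(-1/2288) = 3595/1144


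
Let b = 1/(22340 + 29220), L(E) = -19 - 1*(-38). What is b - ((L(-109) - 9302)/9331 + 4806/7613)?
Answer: 1331695327983/3662662718680 ≈ 0.36359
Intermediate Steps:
L(E) = 19 (L(E) = -19 + 38 = 19)
b = 1/51560 ≈ 1.9395e-5
b - ((L(-109) - 9302)/9331 + 4806/7613) = 1/51560 - ((19 - 9302)/9331 + 4806/7613) = 1/51560 - (-9283*1/9331 + 4806*(1/7613)) = 1/51560 - (-9283/9331 + 4806/7613) = 1/51560 - 1*(-25826693/71036903) = 1/51560 + 25826693/71036903 = 1331695327983/3662662718680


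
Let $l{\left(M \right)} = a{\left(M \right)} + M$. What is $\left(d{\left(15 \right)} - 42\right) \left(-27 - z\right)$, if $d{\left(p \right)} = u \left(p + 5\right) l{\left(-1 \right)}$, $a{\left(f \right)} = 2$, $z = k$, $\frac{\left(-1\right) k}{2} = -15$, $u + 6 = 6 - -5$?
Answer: $-3306$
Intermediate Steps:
$u = 5$ ($u = -6 + \left(6 - -5\right) = -6 + \left(6 + 5\right) = -6 + 11 = 5$)
$k = 30$ ($k = \left(-2\right) \left(-15\right) = 30$)
$z = 30$
$l{\left(M \right)} = 2 + M$
$d{\left(p \right)} = 25 + 5 p$ ($d{\left(p \right)} = 5 \left(p + 5\right) \left(2 - 1\right) = 5 \left(5 + p\right) 1 = \left(25 + 5 p\right) 1 = 25 + 5 p$)
$\left(d{\left(15 \right)} - 42\right) \left(-27 - z\right) = \left(\left(25 + 5 \cdot 15\right) - 42\right) \left(-27 - 30\right) = \left(\left(25 + 75\right) - 42\right) \left(-27 - 30\right) = \left(100 - 42\right) \left(-57\right) = 58 \left(-57\right) = -3306$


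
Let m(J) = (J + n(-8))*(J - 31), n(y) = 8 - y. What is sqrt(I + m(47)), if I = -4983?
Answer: 5*I*sqrt(159) ≈ 63.048*I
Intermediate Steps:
m(J) = (-31 + J)*(16 + J) (m(J) = (J + (8 - 1*(-8)))*(J - 31) = (J + (8 + 8))*(-31 + J) = (J + 16)*(-31 + J) = (16 + J)*(-31 + J) = (-31 + J)*(16 + J))
sqrt(I + m(47)) = sqrt(-4983 + (-496 + 47**2 - 15*47)) = sqrt(-4983 + (-496 + 2209 - 705)) = sqrt(-4983 + 1008) = sqrt(-3975) = 5*I*sqrt(159)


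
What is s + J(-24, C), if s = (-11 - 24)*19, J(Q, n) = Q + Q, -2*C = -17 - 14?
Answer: -713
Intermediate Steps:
C = 31/2 (C = -(-17 - 14)/2 = -½*(-31) = 31/2 ≈ 15.500)
J(Q, n) = 2*Q
s = -665 (s = -35*19 = -665)
s + J(-24, C) = -665 + 2*(-24) = -665 - 48 = -713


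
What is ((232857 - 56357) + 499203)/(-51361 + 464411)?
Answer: 675703/413050 ≈ 1.6359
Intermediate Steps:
((232857 - 56357) + 499203)/(-51361 + 464411) = (176500 + 499203)/413050 = 675703*(1/413050) = 675703/413050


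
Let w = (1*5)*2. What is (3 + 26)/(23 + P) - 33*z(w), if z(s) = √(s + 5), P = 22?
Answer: 29/45 - 33*√15 ≈ -127.16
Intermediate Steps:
w = 10 (w = 5*2 = 10)
z(s) = √(5 + s)
(3 + 26)/(23 + P) - 33*z(w) = (3 + 26)/(23 + 22) - 33*√(5 + 10) = 29/45 - 33*√15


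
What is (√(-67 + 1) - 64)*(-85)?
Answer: 5440 - 85*I*√66 ≈ 5440.0 - 690.54*I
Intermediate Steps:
(√(-67 + 1) - 64)*(-85) = (√(-66) - 64)*(-85) = (I*√66 - 64)*(-85) = (-64 + I*√66)*(-85) = 5440 - 85*I*√66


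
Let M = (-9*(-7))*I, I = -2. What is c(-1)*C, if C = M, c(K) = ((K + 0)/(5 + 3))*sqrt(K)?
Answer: 63*I/4 ≈ 15.75*I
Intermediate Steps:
c(K) = K**(3/2)/8 (c(K) = (K/8)*sqrt(K) = K**(3/2)/8)
M = -126 (M = -9*(-7)*(-2) = 63*(-2) = -126)
C = -126
c(-1)*C = ((-1)**(3/2)/8)*(-126) = ((-I)/8)*(-126) = -I/8*(-126) = 63*I/4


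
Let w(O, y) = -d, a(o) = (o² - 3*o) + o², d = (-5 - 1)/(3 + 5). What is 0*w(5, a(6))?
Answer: 0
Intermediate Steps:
d = -¾ (d = -6/8 = -6*⅛ = -¾ ≈ -0.75000)
a(o) = -3*o + 2*o²
w(O, y) = ¾ (w(O, y) = -1*(-¾) = ¾)
0*w(5, a(6)) = 0*(¾) = 0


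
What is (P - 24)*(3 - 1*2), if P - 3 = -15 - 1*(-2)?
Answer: -34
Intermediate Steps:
P = -10 (P = 3 + (-15 - 1*(-2)) = 3 + (-15 + 2) = 3 - 13 = -10)
(P - 24)*(3 - 1*2) = (-10 - 24)*(3 - 1*2) = -34*(3 - 2) = -34*1 = -34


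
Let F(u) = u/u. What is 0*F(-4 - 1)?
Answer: 0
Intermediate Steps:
F(u) = 1
0*F(-4 - 1) = 0*1 = 0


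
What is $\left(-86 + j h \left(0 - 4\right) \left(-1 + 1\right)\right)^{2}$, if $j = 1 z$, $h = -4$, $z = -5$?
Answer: $7396$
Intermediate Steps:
$j = -5$ ($j = 1 \left(-5\right) = -5$)
$\left(-86 + j h \left(0 - 4\right) \left(-1 + 1\right)\right)^{2} = \left(-86 + \left(-5\right) \left(-4\right) \left(0 - 4\right) \left(-1 + 1\right)\right)^{2} = \left(-86 + 20 \left(\left(-4\right) 0\right)\right)^{2} = \left(-86 + 20 \cdot 0\right)^{2} = \left(-86 + 0\right)^{2} = \left(-86\right)^{2} = 7396$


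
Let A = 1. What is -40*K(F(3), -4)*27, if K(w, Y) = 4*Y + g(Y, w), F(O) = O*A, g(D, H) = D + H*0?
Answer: 21600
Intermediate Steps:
g(D, H) = D (g(D, H) = D + 0 = D)
F(O) = O (F(O) = O*1 = O)
K(w, Y) = 5*Y (K(w, Y) = 4*Y + Y = 5*Y)
-40*K(F(3), -4)*27 = -200*(-4)*27 = -40*(-20)*27 = 800*27 = 21600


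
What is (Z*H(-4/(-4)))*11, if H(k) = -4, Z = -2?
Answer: 88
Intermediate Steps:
(Z*H(-4/(-4)))*11 = -2*(-4)*11 = 8*11 = 88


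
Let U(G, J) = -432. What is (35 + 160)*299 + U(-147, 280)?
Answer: 57873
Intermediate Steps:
(35 + 160)*299 + U(-147, 280) = (35 + 160)*299 - 432 = 195*299 - 432 = 58305 - 432 = 57873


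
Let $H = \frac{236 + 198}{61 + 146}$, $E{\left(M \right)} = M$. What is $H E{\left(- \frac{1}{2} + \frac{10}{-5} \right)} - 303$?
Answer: $- \frac{63806}{207} \approx -308.24$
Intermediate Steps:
$H = \frac{434}{207} \approx 2.0966$
$H E{\left(- \frac{1}{2} + \frac{10}{-5} \right)} - 303 = \frac{434 \left(- \frac{1}{2} + \frac{10}{-5}\right)}{207} - 303 = \frac{434 \left(\left(-1\right) \frac{1}{2} + 10 \left(- \frac{1}{5}\right)\right)}{207} - 303 = \frac{434 \left(- \frac{1}{2} - 2\right)}{207} - 303 = \frac{434}{207} \left(- \frac{5}{2}\right) - 303 = - \frac{1085}{207} - 303 = - \frac{63806}{207}$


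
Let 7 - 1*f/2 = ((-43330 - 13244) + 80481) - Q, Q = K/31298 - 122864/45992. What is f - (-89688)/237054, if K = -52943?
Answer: -169933370204512871/3554470684409 ≈ -47808.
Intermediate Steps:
Q = -785043991/179932202 (Q = -52943/31298 - 122864/45992 = -52943*1/31298 - 122864*1/45992 = -52943/31298 - 15358/5749 = -785043991/179932202 ≈ -4.3630)
f = -4301164671791/89966101 (f = 14 - 2*(((-43330 - 13244) + 80481) - 1*(-785043991/179932202)) = 14 - 2*((-56574 + 80481) + 785043991/179932202) = 14 - 2*(23907 + 785043991/179932202) = 14 - 2*4302424197205/179932202 = 14 - 4302424197205/89966101 = -4301164671791/89966101 ≈ -47809.)
f - (-89688)/237054 = -4301164671791/89966101 - (-89688)/237054 = -4301164671791/89966101 - 1*(-14948/39509) = -4301164671791/89966101 + 14948/39509 = -169933370204512871/3554470684409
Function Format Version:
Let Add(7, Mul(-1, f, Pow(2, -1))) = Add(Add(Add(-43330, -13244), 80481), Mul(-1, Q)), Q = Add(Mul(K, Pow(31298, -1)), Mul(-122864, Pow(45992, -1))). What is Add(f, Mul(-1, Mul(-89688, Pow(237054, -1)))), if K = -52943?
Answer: Rational(-169933370204512871, 3554470684409) ≈ -47808.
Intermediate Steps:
Q = Rational(-785043991, 179932202) (Q = Add(Mul(-52943, Pow(31298, -1)), Mul(-122864, Pow(45992, -1))) = Add(Mul(-52943, Rational(1, 31298)), Mul(-122864, Rational(1, 45992))) = Add(Rational(-52943, 31298), Rational(-15358, 5749)) = Rational(-785043991, 179932202) ≈ -4.3630)
f = Rational(-4301164671791, 89966101) (f = Add(14, Mul(-2, Add(Add(Add(-43330, -13244), 80481), Mul(-1, Rational(-785043991, 179932202))))) = Add(14, Mul(-2, Add(Add(-56574, 80481), Rational(785043991, 179932202)))) = Add(14, Mul(-2, Add(23907, Rational(785043991, 179932202)))) = Add(14, Mul(-2, Rational(4302424197205, 179932202))) = Add(14, Rational(-4302424197205, 89966101)) = Rational(-4301164671791, 89966101) ≈ -47809.)
Add(f, Mul(-1, Mul(-89688, Pow(237054, -1)))) = Add(Rational(-4301164671791, 89966101), Mul(-1, Mul(-89688, Pow(237054, -1)))) = Add(Rational(-4301164671791, 89966101), Mul(-1, Mul(-89688, Rational(1, 237054)))) = Add(Rational(-4301164671791, 89966101), Mul(-1, Rational(-14948, 39509))) = Add(Rational(-4301164671791, 89966101), Rational(14948, 39509)) = Rational(-169933370204512871, 3554470684409)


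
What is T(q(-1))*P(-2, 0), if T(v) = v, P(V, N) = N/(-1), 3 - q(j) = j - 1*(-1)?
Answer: 0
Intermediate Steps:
q(j) = 2 - j (q(j) = 3 - (j - 1*(-1)) = 3 - (j + 1) = 3 - (1 + j) = 3 + (-1 - j) = 2 - j)
P(V, N) = -N (P(V, N) = N*(-1) = -N)
T(q(-1))*P(-2, 0) = (2 - 1*(-1))*(-1*0) = (2 + 1)*0 = 3*0 = 0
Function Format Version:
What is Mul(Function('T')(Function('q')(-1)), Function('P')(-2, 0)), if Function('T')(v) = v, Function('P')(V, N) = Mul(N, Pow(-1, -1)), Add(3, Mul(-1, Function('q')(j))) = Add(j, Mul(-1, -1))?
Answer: 0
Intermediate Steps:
Function('q')(j) = Add(2, Mul(-1, j)) (Function('q')(j) = Add(3, Mul(-1, Add(j, Mul(-1, -1)))) = Add(3, Mul(-1, Add(j, 1))) = Add(3, Mul(-1, Add(1, j))) = Add(3, Add(-1, Mul(-1, j))) = Add(2, Mul(-1, j)))
Function('P')(V, N) = Mul(-1, N) (Function('P')(V, N) = Mul(N, -1) = Mul(-1, N))
Mul(Function('T')(Function('q')(-1)), Function('P')(-2, 0)) = Mul(Add(2, Mul(-1, -1)), Mul(-1, 0)) = Mul(Add(2, 1), 0) = Mul(3, 0) = 0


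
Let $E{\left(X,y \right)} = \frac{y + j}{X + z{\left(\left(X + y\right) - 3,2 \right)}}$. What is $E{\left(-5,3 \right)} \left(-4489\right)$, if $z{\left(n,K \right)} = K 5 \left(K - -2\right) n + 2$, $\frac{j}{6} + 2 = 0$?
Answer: $- \frac{40401}{203} \approx -199.02$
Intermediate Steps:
$j = -12$ ($j = -12 + 6 \cdot 0 = -12 + 0 = -12$)
$z{\left(n,K \right)} = 2 + 5 K n \left(2 + K\right)$ ($z{\left(n,K \right)} = 5 K \left(K + 2\right) n + 2 = 5 K \left(2 + K\right) n + 2 = 5 K n \left(2 + K\right) + 2 = 2 + 5 K n \left(2 + K\right)$)
$E{\left(X,y \right)} = \frac{-12 + y}{-118 + 40 y + 41 X}$ ($E{\left(X,y \right)} = \frac{y - 12}{X + \left(2 + 5 \left(\left(X + y\right) - 3\right) 2^{2} + 10 \cdot 2 \left(\left(X + y\right) - 3\right)\right)} = \frac{-12 + y}{X + \left(2 + 5 \left(-3 + X + y\right) 4 + 10 \cdot 2 \left(-3 + X + y\right)\right)} = \frac{-12 + y}{X + \left(2 + \left(-60 + 20 X + 20 y\right) + \left(-60 + 20 X + 20 y\right)\right)} = \frac{-12 + y}{X + \left(-118 + 40 X + 40 y\right)} = \frac{-12 + y}{-118 + 40 y + 41 X}$)
$E{\left(-5,3 \right)} \left(-4489\right) = \frac{-12 + 3}{-118 + 40 \cdot 3 + 41 \left(-5\right)} \left(-4489\right) = \frac{1}{-118 + 120 - 205} \left(-9\right) \left(-4489\right) = \frac{1}{-203} \left(-9\right) \left(-4489\right) = \left(- \frac{1}{203}\right) \left(-9\right) \left(-4489\right) = \frac{9}{203} \left(-4489\right) = - \frac{40401}{203}$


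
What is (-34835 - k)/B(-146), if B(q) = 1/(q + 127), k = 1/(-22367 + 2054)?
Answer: 13444463726/20313 ≈ 6.6187e+5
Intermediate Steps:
k = -1/20313 (k = 1/(-20313) = -1/20313 ≈ -4.9230e-5)
B(q) = 1/(127 + q)
(-34835 - k)/B(-146) = (-34835 - 1*(-1/20313))/(1/(127 - 146)) = (-34835 + 1/20313)/(1/(-19)) = -707603354/(20313*(-1/19)) = -707603354/20313*(-19) = 13444463726/20313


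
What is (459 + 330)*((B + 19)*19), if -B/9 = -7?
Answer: 1229262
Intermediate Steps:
B = 63 (B = -9*(-7) = 63)
(459 + 330)*((B + 19)*19) = (459 + 330)*((63 + 19)*19) = 789*(82*19) = 789*1558 = 1229262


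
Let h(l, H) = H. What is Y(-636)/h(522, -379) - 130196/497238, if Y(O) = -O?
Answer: -182793826/94226601 ≈ -1.9399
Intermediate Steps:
Y(-636)/h(522, -379) - 130196/497238 = -1*(-636)/(-379) - 130196/497238 = 636*(-1/379) - 130196*1/497238 = -636/379 - 65098/248619 = -182793826/94226601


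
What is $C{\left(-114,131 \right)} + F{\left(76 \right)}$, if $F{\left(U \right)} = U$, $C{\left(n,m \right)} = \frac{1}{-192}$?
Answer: $\frac{14591}{192} \approx 75.995$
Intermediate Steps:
$C{\left(n,m \right)} = - \frac{1}{192}$
$C{\left(-114,131 \right)} + F{\left(76 \right)} = - \frac{1}{192} + 76 = \frac{14591}{192}$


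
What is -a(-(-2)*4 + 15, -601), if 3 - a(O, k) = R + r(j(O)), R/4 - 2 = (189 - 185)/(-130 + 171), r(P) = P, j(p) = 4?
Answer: 385/41 ≈ 9.3902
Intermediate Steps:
R = 344/41 (R = 8 + 4*((189 - 185)/(-130 + 171)) = 8 + 4*(4/41) = 8 + 16/41 = 344/41 ≈ 8.3902)
a(O, k) = -385/41 (a(O, k) = 3 - (344/41 + 4) = 3 - 1*508/41 = 3 - 508/41 = -385/41)
-a(-(-2)*4 + 15, -601) = -1*(-385/41) = 385/41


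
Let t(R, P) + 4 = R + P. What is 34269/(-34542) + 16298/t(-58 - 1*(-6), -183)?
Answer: -190385269/2751846 ≈ -69.185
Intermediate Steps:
t(R, P) = -4 + P + R (t(R, P) = -4 + (R + P) = -4 + (P + R) = -4 + P + R)
34269/(-34542) + 16298/t(-58 - 1*(-6), -183) = 34269/(-34542) + 16298/(-4 - 183 + (-58 - 1*(-6))) = 34269*(-1/34542) + 16298/(-4 - 183 + (-58 + 6)) = -11423/11514 + 16298/(-4 - 183 - 52) = -11423/11514 + 16298/(-239) = -11423/11514 + 16298*(-1/239) = -11423/11514 - 16298/239 = -190385269/2751846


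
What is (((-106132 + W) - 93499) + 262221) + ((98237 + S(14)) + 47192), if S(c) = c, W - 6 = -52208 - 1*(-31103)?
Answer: 186934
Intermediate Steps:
W = -21099 (W = 6 + (-52208 - 1*(-31103)) = 6 + (-52208 + 31103) = 6 - 21105 = -21099)
(((-106132 + W) - 93499) + 262221) + ((98237 + S(14)) + 47192) = (((-106132 - 21099) - 93499) + 262221) + ((98237 + 14) + 47192) = ((-127231 - 93499) + 262221) + (98251 + 47192) = (-220730 + 262221) + 145443 = 41491 + 145443 = 186934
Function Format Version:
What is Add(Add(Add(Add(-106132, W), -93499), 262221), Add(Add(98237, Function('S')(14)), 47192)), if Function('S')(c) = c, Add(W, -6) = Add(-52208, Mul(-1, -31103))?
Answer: 186934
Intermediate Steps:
W = -21099 (W = Add(6, Add(-52208, Mul(-1, -31103))) = Add(6, Add(-52208, 31103)) = Add(6, -21105) = -21099)
Add(Add(Add(Add(-106132, W), -93499), 262221), Add(Add(98237, Function('S')(14)), 47192)) = Add(Add(Add(Add(-106132, -21099), -93499), 262221), Add(Add(98237, 14), 47192)) = Add(Add(Add(-127231, -93499), 262221), Add(98251, 47192)) = Add(Add(-220730, 262221), 145443) = Add(41491, 145443) = 186934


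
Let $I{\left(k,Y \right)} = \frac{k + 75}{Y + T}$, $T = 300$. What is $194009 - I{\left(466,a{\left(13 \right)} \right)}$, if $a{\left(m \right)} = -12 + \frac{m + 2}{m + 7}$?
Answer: $\frac{224078231}{1155} \approx 1.9401 \cdot 10^{5}$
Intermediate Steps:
$a{\left(m \right)} = -12 + \frac{2 + m}{7 + m}$
$I{\left(k,Y \right)} = \frac{75 + k}{300 + Y}$ ($I{\left(k,Y \right)} = \frac{k + 75}{Y + 300} = \frac{75 + k}{300 + Y}$)
$194009 - I{\left(466,a{\left(13 \right)} \right)} = 194009 - \frac{75 + 466}{300 + \frac{-82 - 143}{7 + 13}} = 194009 - \frac{1}{300 + \frac{-82 - 143}{20}} \cdot 541 = 194009 - \frac{1}{300 + \frac{1}{20} \left(-225\right)} 541 = 194009 - \frac{1}{300 - \frac{45}{4}} \cdot 541 = 194009 - \frac{1}{\frac{1155}{4}} \cdot 541 = 194009 - \frac{4}{1155} \cdot 541 = 194009 - \frac{2164}{1155} = \frac{224078231}{1155}$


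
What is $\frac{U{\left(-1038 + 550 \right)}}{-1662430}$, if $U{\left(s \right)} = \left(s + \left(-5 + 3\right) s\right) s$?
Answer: $\frac{119072}{831215} \approx 0.14325$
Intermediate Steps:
$U{\left(s \right)} = - s^{2}$ ($U{\left(s \right)} = \left(s - 2 s\right) s = - s s = - s^{2}$)
$\frac{U{\left(-1038 + 550 \right)}}{-1662430} = \frac{\left(-1\right) \left(-1038 + 550\right)^{2}}{-1662430} = - \left(-488\right)^{2} \left(- \frac{1}{1662430}\right) = \left(-1\right) 238144 \left(- \frac{1}{1662430}\right) = \left(-238144\right) \left(- \frac{1}{1662430}\right) = \frac{119072}{831215}$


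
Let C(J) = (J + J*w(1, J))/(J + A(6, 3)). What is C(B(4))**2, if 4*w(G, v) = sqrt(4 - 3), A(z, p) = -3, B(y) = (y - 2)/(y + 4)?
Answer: 25/1936 ≈ 0.012913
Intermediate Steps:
B(y) = (-2 + y)/(4 + y)
w(G, v) = 1/4 (w(G, v) = sqrt(4 - 3)/4 = sqrt(1)/4 = (1/4)*1 = 1/4)
C(J) = 5*J/(4*(-3 + J)) (C(J) = (J + J*(1/4))/(J - 3) = (J + J/4)/(-3 + J) = (5*J/4)/(-3 + J) = 5*J/(4*(-3 + J)))
C(B(4))**2 = (5*((-2 + 4)/(4 + 4))/(4*(-3 + (-2 + 4)/(4 + 4))))**2 = (5*(2/8)/(4*(-3 + 2/8)))**2 = (5*((1/8)*2)/(4*(-3 + (1/8)*2)))**2 = ((5/4)*(1/4)/(-3 + 1/4))**2 = ((5/4)*(1/4)/(-11/4))**2 = ((5/4)*(1/4)*(-4/11))**2 = (-5/44)**2 = 25/1936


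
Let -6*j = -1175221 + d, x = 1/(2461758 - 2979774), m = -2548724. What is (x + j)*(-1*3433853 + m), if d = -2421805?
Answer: -619302086111855365/172672 ≈ -3.5866e+12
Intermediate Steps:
x = -1/518016 (x = 1/(-518016) = -1/518016 ≈ -1.9304e-6)
j = 1798513/3 (j = -(-1175221 - 2421805)/6 = -⅙*(-3597026) = 1798513/3 ≈ 5.9950e+5)
(x + j)*(-1*3433853 + m) = (-1/518016 + 1798513/3)*(-1*3433853 - 2548724) = 103517612245*(-3433853 - 2548724)/172672 = (103517612245/172672)*(-5982577) = -619302086111855365/172672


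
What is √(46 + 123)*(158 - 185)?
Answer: -351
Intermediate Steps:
√(46 + 123)*(158 - 185) = √169*(-27) = 13*(-27) = -351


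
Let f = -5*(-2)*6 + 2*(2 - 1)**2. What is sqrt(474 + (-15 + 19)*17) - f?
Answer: -62 + sqrt(542) ≈ -38.719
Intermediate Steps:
f = 62 (f = 10*6 + 2*1**2 = 60 + 2*1 = 60 + 2 = 62)
sqrt(474 + (-15 + 19)*17) - f = sqrt(474 + (-15 + 19)*17) - 1*62 = sqrt(474 + 4*17) - 62 = sqrt(474 + 68) - 62 = sqrt(542) - 62 = -62 + sqrt(542)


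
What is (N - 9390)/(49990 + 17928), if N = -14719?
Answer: -24109/67918 ≈ -0.35497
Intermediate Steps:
(N - 9390)/(49990 + 17928) = (-14719 - 9390)/(49990 + 17928) = -24109/67918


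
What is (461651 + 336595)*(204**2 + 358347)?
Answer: 319268864898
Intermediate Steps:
(461651 + 336595)*(204**2 + 358347) = 798246*(41616 + 358347) = 798246*399963 = 319268864898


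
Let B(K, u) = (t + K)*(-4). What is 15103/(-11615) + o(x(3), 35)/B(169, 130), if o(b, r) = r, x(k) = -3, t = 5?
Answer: -10918213/8084040 ≈ -1.3506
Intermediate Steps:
B(K, u) = -20 - 4*K (B(K, u) = (5 + K)*(-4) = -20 - 4*K)
15103/(-11615) + o(x(3), 35)/B(169, 130) = 15103/(-11615) + 35/(-20 - 4*169) = 15103*(-1/11615) + 35/(-20 - 676) = -15103/11615 + 35/(-696) = -15103/11615 + 35*(-1/696) = -15103/11615 - 35/696 = -10918213/8084040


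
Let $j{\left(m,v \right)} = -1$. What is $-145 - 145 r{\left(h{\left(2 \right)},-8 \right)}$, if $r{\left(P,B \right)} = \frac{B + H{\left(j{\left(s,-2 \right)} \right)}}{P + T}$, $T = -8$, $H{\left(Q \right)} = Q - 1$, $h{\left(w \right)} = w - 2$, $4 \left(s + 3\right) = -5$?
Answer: $- \frac{1305}{4} \approx -326.25$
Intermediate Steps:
$s = - \frac{17}{4}$ ($s = -3 + \frac{1}{4} \left(-5\right) = -3 - \frac{5}{4} = - \frac{17}{4} \approx -4.25$)
$h{\left(w \right)} = -2 + w$ ($h{\left(w \right)} = w - 2 = -2 + w$)
$H{\left(Q \right)} = -1 + Q$
$r{\left(P,B \right)} = \frac{-2 + B}{-8 + P}$ ($r{\left(P,B \right)} = \frac{B - 2}{P - 8} = \frac{B - 2}{-8 + P} = \frac{-2 + B}{-8 + P}$)
$-145 - 145 r{\left(h{\left(2 \right)},-8 \right)} = -145 - 145 \frac{-2 - 8}{-8 + \left(-2 + 2\right)} = -145 - 145 \frac{1}{-8 + 0} \left(-10\right) = -145 - 145 \frac{1}{-8} \left(-10\right) = -145 - 145 \left(\left(- \frac{1}{8}\right) \left(-10\right)\right) = -145 - \frac{725}{4} = - \frac{1305}{4}$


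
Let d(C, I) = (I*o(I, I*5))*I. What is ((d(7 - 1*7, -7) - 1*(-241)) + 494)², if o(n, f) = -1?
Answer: 470596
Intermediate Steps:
d(C, I) = -I² (d(C, I) = (I*(-1))*I = (-I)*I = -I²)
((d(7 - 1*7, -7) - 1*(-241)) + 494)² = ((-1*(-7)² - 1*(-241)) + 494)² = ((-1*49 + 241) + 494)² = ((-49 + 241) + 494)² = (192 + 494)² = 686² = 470596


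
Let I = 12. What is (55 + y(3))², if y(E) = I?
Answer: 4489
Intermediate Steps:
y(E) = 12
(55 + y(3))² = (55 + 12)² = 67² = 4489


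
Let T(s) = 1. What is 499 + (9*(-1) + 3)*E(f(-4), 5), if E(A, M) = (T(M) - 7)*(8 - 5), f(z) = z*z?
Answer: 607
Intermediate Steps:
f(z) = z²
E(A, M) = -18 (E(A, M) = (1 - 7)*(8 - 5) = -6*3 = -18)
499 + (9*(-1) + 3)*E(f(-4), 5) = 499 + (9*(-1) + 3)*(-18) = 499 + (-9 + 3)*(-18) = 499 - 6*(-18) = 499 + 108 = 607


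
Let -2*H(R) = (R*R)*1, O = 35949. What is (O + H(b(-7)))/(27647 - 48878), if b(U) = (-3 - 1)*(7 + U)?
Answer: -11983/7077 ≈ -1.6932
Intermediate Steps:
b(U) = -28 - 4*U (b(U) = -4*(7 + U) = -28 - 4*U)
H(R) = -R**2/2 (H(R) = -R*R/2 = -R**2/2)
(O + H(b(-7)))/(27647 - 48878) = (35949 - (-28 - 4*(-7))**2/2)/(27647 - 48878) = (35949 - (-28 + 28)**2/2)/(-21231) = (35949 - 1/2*0**2)*(-1/21231) = (35949 - 1/2*0)*(-1/21231) = (35949 + 0)*(-1/21231) = 35949*(-1/21231) = -11983/7077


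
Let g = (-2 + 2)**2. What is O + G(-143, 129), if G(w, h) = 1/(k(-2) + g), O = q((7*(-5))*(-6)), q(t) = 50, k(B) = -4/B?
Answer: 101/2 ≈ 50.500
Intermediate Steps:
g = 0 (g = 0**2 = 0)
O = 50
G(w, h) = 1/2 (G(w, h) = 1/(-4/(-2) + 0) = 1/(-4*(-1/2) + 0) = 1/(2 + 0) = 1/2)
O + G(-143, 129) = 50 + 1/2 = 101/2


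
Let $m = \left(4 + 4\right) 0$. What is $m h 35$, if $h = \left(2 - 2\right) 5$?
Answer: $0$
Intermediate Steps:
$h = 0$ ($h = 0 \cdot 5 = 0$)
$m = 0$ ($m = 8 \cdot 0 = 0$)
$m h 35 = 0 \cdot 0 \cdot 35 = 0 \cdot 35 = 0$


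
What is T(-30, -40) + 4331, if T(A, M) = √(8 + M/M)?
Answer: 4334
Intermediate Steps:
T(A, M) = 3 (T(A, M) = √(8 + 1) = √9 = 3)
T(-30, -40) + 4331 = 3 + 4331 = 4334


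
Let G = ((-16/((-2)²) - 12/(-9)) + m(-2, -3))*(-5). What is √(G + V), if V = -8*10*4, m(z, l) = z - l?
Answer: I*√2805/3 ≈ 17.654*I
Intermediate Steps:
G = 25/3 (G = ((-16/((-2)²) - 12/(-9)) + (-2 - 1*(-3)))*(-5) = ((-16/4 - 12*(-⅑)) + (-2 + 3))*(-5) = ((-16*¼ + 4/3) + 1)*(-5) = ((-4 + 4/3) + 1)*(-5) = (-8/3 + 1)*(-5) = -5/3*(-5) = 25/3 ≈ 8.3333)
V = -320 (V = -80*4 = -320)
√(G + V) = √(25/3 - 320) = √(-935/3) = I*√2805/3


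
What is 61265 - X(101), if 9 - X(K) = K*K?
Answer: 71457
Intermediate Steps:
X(K) = 9 - K² (X(K) = 9 - K*K = 9 - K²)
61265 - X(101) = 61265 - (9 - 1*101²) = 61265 - (9 - 1*10201) = 61265 - (9 - 10201) = 61265 - 1*(-10192) = 61265 + 10192 = 71457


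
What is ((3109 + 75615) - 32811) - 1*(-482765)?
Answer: 528678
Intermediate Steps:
((3109 + 75615) - 32811) - 1*(-482765) = (78724 - 32811) + 482765 = 45913 + 482765 = 528678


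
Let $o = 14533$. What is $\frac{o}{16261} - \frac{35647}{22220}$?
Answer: $- \frac{2541907}{3577420} \approx -0.71054$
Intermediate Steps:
$\frac{o}{16261} - \frac{35647}{22220} = \frac{14533}{16261} - \frac{35647}{22220} = - \frac{2541907}{3577420}$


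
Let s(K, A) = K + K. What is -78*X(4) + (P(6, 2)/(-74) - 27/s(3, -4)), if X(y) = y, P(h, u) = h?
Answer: -23427/74 ≈ -316.58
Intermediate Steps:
s(K, A) = 2*K
-78*X(4) + (P(6, 2)/(-74) - 27/s(3, -4)) = -78*4 + (6/(-74) - 27/(2*3)) = -312 + (6*(-1/74) - 27/6) = -312 + (-3/37 - 27*⅙) = -312 + (-3/37 - 9/2) = -312 - 339/74 = -23427/74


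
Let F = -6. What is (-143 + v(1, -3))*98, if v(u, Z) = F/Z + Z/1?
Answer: -14112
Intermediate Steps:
v(u, Z) = Z - 6/Z (v(u, Z) = -6/Z + Z/1 = -6/Z + Z*1 = -6/Z + Z = Z - 6/Z)
(-143 + v(1, -3))*98 = (-143 + (-3 - 6/(-3)))*98 = (-143 + (-3 - 6*(-⅓)))*98 = (-143 + (-3 + 2))*98 = (-143 - 1)*98 = -144*98 = -14112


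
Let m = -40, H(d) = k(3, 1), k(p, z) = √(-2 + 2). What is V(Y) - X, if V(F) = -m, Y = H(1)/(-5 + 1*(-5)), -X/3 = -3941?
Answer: -11783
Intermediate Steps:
k(p, z) = 0 (k(p, z) = √0 = 0)
H(d) = 0
X = 11823 (X = -3*(-3941) = 11823)
Y = 0 (Y = 0/(-5 + 1*(-5)) = 0/(-5 - 5) = 0/(-10) = 0*(-⅒) = 0)
V(F) = 40 (V(F) = -1*(-40) = 40)
V(Y) - X = 40 - 1*11823 = 40 - 11823 = -11783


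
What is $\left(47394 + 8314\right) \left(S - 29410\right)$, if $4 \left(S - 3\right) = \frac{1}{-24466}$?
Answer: $- \frac{40080327360623}{24466} \approx -1.6382 \cdot 10^{9}$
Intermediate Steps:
$S = \frac{293591}{97864}$ ($S = 3 + \frac{1}{4 \left(-24466\right)} = 3 + \frac{1}{4} \left(- \frac{1}{24466}\right) = 3 - \frac{1}{97864} = \frac{293591}{97864} \approx 3.0$)
$\left(47394 + 8314\right) \left(S - 29410\right) = \left(47394 + 8314\right) \left(\frac{293591}{97864} - 29410\right) = 55708 \left(- \frac{2877886649}{97864}\right) = - \frac{40080327360623}{24466}$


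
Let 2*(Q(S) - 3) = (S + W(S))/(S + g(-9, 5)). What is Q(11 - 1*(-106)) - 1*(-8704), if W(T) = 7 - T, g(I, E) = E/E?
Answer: 2054859/236 ≈ 8707.0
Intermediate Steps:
g(I, E) = 1
Q(S) = 3 + 7/(2*(1 + S)) (Q(S) = 3 + ((S + (7 - S))/(S + 1))/2 = 3 + (7/(1 + S))/2 = 3 + 7/(2*(1 + S)))
Q(11 - 1*(-106)) - 1*(-8704) = (13 + 6*(11 - 1*(-106)))/(2*(1 + (11 - 1*(-106)))) - 1*(-8704) = (13 + 6*(11 + 106))/(2*(1 + (11 + 106))) + 8704 = (13 + 6*117)/(2*(1 + 117)) + 8704 = (½)*(13 + 702)/118 + 8704 = (½)*(1/118)*715 + 8704 = 715/236 + 8704 = 2054859/236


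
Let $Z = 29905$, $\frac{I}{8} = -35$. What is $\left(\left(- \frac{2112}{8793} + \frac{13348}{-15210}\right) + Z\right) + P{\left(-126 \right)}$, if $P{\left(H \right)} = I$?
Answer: $\frac{220107962987}{7430085} \approx 29624.0$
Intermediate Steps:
$I = -280$ ($I = 8 \left(-35\right) = -280$)
$P{\left(H \right)} = -280$
$\left(\left(- \frac{2112}{8793} + \frac{13348}{-15210}\right) + Z\right) + P{\left(-126 \right)} = \left(\left(- \frac{2112}{8793} + \frac{13348}{-15210}\right) + 29905\right) - 280 = \left(\left(\left(-2112\right) \frac{1}{8793} + 13348 \left(- \frac{1}{15210}\right)\right) + 29905\right) - 280 = \left(\left(- \frac{704}{2931} - \frac{6674}{7605}\right) + 29905\right) - 280 = \left(- \frac{8305138}{7430085} + 29905\right) - 280 = \frac{222188386787}{7430085} - 280 = \frac{220107962987}{7430085}$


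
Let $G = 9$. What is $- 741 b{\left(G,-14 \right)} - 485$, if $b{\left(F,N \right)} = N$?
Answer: $9889$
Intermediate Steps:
$- 741 b{\left(G,-14 \right)} - 485 = \left(-741\right) \left(-14\right) - 485 = 10374 - 485 = 9889$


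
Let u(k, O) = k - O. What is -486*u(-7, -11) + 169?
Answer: -1775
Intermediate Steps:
-486*u(-7, -11) + 169 = -486*(-7 - 1*(-11)) + 169 = -486*(-7 + 11) + 169 = -486*4 + 169 = -1944 + 169 = -1775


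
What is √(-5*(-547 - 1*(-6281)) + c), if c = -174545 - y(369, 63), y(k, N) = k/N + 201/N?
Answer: I*√89621805/21 ≈ 450.8*I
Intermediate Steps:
y(k, N) = 201/N + k/N
c = -3665635/21 (c = -174545 - (201 + 369)/63 = -174545 - 570/63 = -174545 - 1*190/21 = -174545 - 190/21 = -3665635/21 ≈ -1.7455e+5)
√(-5*(-547 - 1*(-6281)) + c) = √(-5*(-547 - 1*(-6281)) - 3665635/21) = √(-5*(-547 + 6281) - 3665635/21) = √(-5*5734 - 3665635/21) = √(-28670 - 3665635/21) = √(-4267705/21) = I*√89621805/21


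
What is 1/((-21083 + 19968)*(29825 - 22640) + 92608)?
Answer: -1/7918667 ≈ -1.2628e-7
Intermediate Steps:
1/((-21083 + 19968)*(29825 - 22640) + 92608) = 1/(-1115*7185 + 92608) = 1/(-8011275 + 92608) = 1/(-7918667) = -1/7918667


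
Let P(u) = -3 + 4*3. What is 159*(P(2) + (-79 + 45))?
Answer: -3975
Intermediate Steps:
P(u) = 9 (P(u) = -3 + 12 = 9)
159*(P(2) + (-79 + 45)) = 159*(9 + (-79 + 45)) = 159*(9 - 34) = 159*(-25) = -3975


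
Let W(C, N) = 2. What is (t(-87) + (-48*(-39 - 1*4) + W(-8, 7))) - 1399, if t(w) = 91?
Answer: 758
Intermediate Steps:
(t(-87) + (-48*(-39 - 1*4) + W(-8, 7))) - 1399 = (91 + (-48*(-39 - 1*4) + 2)) - 1399 = (91 + (-48*(-39 - 4) + 2)) - 1399 = (91 + (-48*(-43) + 2)) - 1399 = (91 + (2064 + 2)) - 1399 = (91 + 2066) - 1399 = 2157 - 1399 = 758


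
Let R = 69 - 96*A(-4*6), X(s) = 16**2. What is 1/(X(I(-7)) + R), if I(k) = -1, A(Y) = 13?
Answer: -1/923 ≈ -0.0010834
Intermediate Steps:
X(s) = 256
R = -1179 (R = 69 - 96*13 = 69 - 1248 = -1179)
1/(X(I(-7)) + R) = 1/(256 - 1179) = 1/(-923) = -1/923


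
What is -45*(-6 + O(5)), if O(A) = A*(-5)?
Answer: 1395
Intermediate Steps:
O(A) = -5*A
-45*(-6 + O(5)) = -45*(-6 - 5*5) = -45*(-6 - 25) = -45*(-31) = 1395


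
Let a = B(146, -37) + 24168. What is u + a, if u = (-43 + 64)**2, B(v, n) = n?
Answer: 24572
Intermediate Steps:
u = 441 (u = 21**2 = 441)
a = 24131 (a = -37 + 24168 = 24131)
u + a = 441 + 24131 = 24572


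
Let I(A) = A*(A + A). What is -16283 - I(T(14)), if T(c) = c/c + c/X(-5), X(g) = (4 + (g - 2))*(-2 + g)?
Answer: -146597/9 ≈ -16289.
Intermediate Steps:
X(g) = (-2 + g)*(2 + g) (X(g) = (4 + (-2 + g))*(-2 + g) = (2 + g)*(-2 + g) = (-2 + g)*(2 + g))
T(c) = 1 + c/21 (T(c) = c/c + c/(-4 + (-5)**2) = 1 + c/(-4 + 25) = 1 + c/21)
I(A) = 2*A**2 (I(A) = A*(2*A) = 2*A**2)
-16283 - I(T(14)) = -16283 - 2*(1 + (1/21)*14)**2 = -16283 - 2*(1 + 2/3)**2 = -16283 - 2*(5/3)**2 = -16283 - 2*25/9 = -16283 - 1*50/9 = -16283 - 50/9 = -146597/9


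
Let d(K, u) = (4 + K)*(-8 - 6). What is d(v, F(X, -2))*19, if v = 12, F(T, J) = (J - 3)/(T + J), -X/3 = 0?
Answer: -4256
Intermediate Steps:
X = 0 (X = -3*0 = 0)
F(T, J) = (-3 + J)/(J + T)
d(K, u) = -56 - 14*K (d(K, u) = (4 + K)*(-14) = -56 - 14*K)
d(v, F(X, -2))*19 = (-56 - 14*12)*19 = (-56 - 168)*19 = -224*19 = -4256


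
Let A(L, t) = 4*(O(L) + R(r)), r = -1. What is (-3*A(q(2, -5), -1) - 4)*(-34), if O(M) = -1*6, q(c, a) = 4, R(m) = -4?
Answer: -3944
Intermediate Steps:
O(M) = -6
A(L, t) = -40 (A(L, t) = 4*(-6 - 4) = 4*(-10) = -40)
(-3*A(q(2, -5), -1) - 4)*(-34) = (-3*(-40) - 4)*(-34) = (120 - 4)*(-34) = 116*(-34) = -3944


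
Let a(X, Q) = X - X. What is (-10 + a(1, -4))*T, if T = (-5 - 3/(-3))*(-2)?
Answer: -80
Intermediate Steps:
T = 8 (T = (-5 - 3*(-⅓))*(-2) = (-5 + 1)*(-2) = -4*(-2) = 8)
a(X, Q) = 0
(-10 + a(1, -4))*T = (-10 + 0)*8 = -10*8 = -80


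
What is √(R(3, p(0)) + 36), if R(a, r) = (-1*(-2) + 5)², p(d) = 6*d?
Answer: √85 ≈ 9.2195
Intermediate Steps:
R(a, r) = 49 (R(a, r) = (2 + 5)² = 7² = 49)
√(R(3, p(0)) + 36) = √(49 + 36) = √85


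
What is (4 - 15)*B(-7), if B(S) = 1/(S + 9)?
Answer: -11/2 ≈ -5.5000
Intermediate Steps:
B(S) = 1/(9 + S)
(4 - 15)*B(-7) = (4 - 15)/(9 - 7) = -11/2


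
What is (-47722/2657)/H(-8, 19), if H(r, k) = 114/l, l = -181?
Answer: 4318841/151449 ≈ 28.517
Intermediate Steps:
H(r, k) = -114/181 (H(r, k) = 114/(-181) = 114*(-1/181) = -114/181)
(-47722/2657)/H(-8, 19) = (-47722/2657)/(-114/181) = -47722*1/2657*(-181/114) = -47722/2657*(-181/114) = 4318841/151449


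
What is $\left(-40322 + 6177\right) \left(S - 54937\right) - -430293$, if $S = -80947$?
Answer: $4640189473$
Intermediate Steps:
$\left(-40322 + 6177\right) \left(S - 54937\right) - -430293 = \left(-40322 + 6177\right) \left(-80947 - 54937\right) - -430293 = \left(-34145\right) \left(-135884\right) + 430293 = 4639759180 + 430293 = 4640189473$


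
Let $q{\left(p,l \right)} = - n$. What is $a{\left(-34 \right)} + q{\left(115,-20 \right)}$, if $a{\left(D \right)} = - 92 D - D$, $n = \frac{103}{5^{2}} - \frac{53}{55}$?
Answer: $\frac{868682}{275} \approx 3158.8$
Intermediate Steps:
$n = \frac{868}{275}$ ($n = \frac{103}{25} - \frac{53}{55} = \frac{868}{275} \approx 3.1564$)
$a{\left(D \right)} = - 93 D$
$q{\left(p,l \right)} = - \frac{868}{275}$ ($q{\left(p,l \right)} = \left(-1\right) \frac{868}{275} = - \frac{868}{275}$)
$a{\left(-34 \right)} + q{\left(115,-20 \right)} = \left(-93\right) \left(-34\right) - \frac{868}{275} = 3162 - \frac{868}{275} = \frac{868682}{275}$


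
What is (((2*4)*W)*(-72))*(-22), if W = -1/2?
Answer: -6336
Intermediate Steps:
W = -½ (W = -1*½ = -½ ≈ -0.50000)
(((2*4)*W)*(-72))*(-22) = (((2*4)*(-½))*(-72))*(-22) = ((8*(-½))*(-72))*(-22) = -4*(-72)*(-22) = 288*(-22) = -6336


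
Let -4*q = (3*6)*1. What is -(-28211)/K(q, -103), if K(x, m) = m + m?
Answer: -28211/206 ≈ -136.95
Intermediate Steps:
q = -9/2 (q = -3*6/4 = -9/2 ≈ -4.5000)
K(x, m) = 2*m
-(-28211)/K(q, -103) = -(-28211)/(2*(-103)) = -(-28211)/(-206) = -(-28211)*(-1)/206 = -1*28211/206 = -28211/206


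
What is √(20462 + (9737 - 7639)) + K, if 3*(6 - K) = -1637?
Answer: 1655/3 + 4*√1410 ≈ 701.87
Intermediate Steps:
K = 1655/3 (K = 6 - ⅓*(-1637) = 6 + 1637/3 = 1655/3 ≈ 551.67)
√(20462 + (9737 - 7639)) + K = √(20462 + (9737 - 7639)) + 1655/3 = √(20462 + 2098) + 1655/3 = √22560 + 1655/3 = 4*√1410 + 1655/3 = 1655/3 + 4*√1410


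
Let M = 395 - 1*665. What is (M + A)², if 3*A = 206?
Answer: 364816/9 ≈ 40535.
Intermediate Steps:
M = -270 (M = 395 - 665 = -270)
A = 206/3 (A = (⅓)*206 = 206/3 ≈ 68.667)
(M + A)² = (-270 + 206/3)² = (-604/3)² = 364816/9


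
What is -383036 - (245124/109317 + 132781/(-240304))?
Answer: -3354045573748789/8756437456 ≈ -3.8304e+5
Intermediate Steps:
-383036 - (245124/109317 + 132781/(-240304)) = -383036 - (245124*(1/109317) + 132781*(-1/240304)) = -383036 - (81708/36439 - 132781/240304) = -383036 - 1*14796352373/8756437456 = -383036 - 14796352373/8756437456 = -3354045573748789/8756437456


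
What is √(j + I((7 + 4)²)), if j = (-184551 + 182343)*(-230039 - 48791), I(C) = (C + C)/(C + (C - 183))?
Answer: √2143100778118/59 ≈ 24812.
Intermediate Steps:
I(C) = 2*C/(-183 + 2*C) (I(C) = (2*C)/(C + (-183 + C)) = (2*C)/(-183 + 2*C) = 2*C/(-183 + 2*C))
j = 615656640 (j = -2208*(-278830) = 615656640)
√(j + I((7 + 4)²)) = √(615656640 + 2*(7 + 4)²/(-183 + 2*(7 + 4)²)) = √(615656640 + 2*11²/(-183 + 2*11²)) = √(615656640 + 2*121/(-183 + 2*121)) = √(615656640 + 2*121/(-183 + 242)) = √(615656640 + 2*121/59) = √(615656640 + 2*121*(1/59)) = √(615656640 + 242/59) = √(36323742002/59) = √2143100778118/59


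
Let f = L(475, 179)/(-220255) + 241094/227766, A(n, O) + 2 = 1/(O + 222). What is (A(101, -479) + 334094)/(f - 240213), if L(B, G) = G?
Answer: -624078053905845/448711741733719 ≈ -1.3908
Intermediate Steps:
A(n, O) = -2 + 1/(222 + O) (A(n, O) = -2 + 1/(O + 222) = -2 + 1/(222 + O))
f = 7687828/7268415 (f = 179/(-220255) + 241094/227766 = 179*(-1/220255) + 241094*(1/227766) = -179/220255 + 1013/957 = 7687828/7268415 ≈ 1.0577)
(A(101, -479) + 334094)/(f - 240213) = ((-443 - 2*(-479))/(222 - 479) + 334094)/(7687828/7268415 - 240213) = ((-443 + 958)/(-257) + 334094)/(-1745960084567/7268415) = (-1/257*515 + 334094)*(-7268415/1745960084567) = (-515/257 + 334094)*(-7268415/1745960084567) = (85861643/257)*(-7268415/1745960084567) = -624078053905845/448711741733719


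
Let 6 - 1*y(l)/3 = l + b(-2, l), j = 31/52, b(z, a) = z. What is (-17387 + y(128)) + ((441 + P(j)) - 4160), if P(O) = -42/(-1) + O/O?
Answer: -21423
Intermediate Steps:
j = 31/52 (j = 31*(1/52) = 31/52 ≈ 0.59615)
P(O) = 43 (P(O) = -42*(-1) + 1 = 42 + 1 = 43)
y(l) = 24 - 3*l (y(l) = 18 - 3*(l - 2) = 18 - 3*(-2 + l) = 18 + (6 - 3*l) = 24 - 3*l)
(-17387 + y(128)) + ((441 + P(j)) - 4160) = (-17387 + (24 - 3*128)) + ((441 + 43) - 4160) = (-17387 + (24 - 384)) + (484 - 4160) = (-17387 - 360) - 3676 = -17747 - 3676 = -21423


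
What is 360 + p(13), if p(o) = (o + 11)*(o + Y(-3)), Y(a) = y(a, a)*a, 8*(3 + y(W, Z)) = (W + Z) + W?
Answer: 969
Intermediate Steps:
y(W, Z) = -3 + W/4 + Z/8 (y(W, Z) = -3 + ((W + Z) + W)/8 = -3 + (Z + 2*W)/8 = -3 + (W/4 + Z/8) = -3 + W/4 + Z/8)
Y(a) = a*(-3 + 3*a/8) (Y(a) = (-3 + a/4 + a/8)*a = (-3 + 3*a/8)*a = a*(-3 + 3*a/8))
p(o) = (11 + o)*(99/8 + o) (p(o) = (o + 11)*(o + (3/8)*(-3)*(-8 - 3)) = (11 + o)*(o + (3/8)*(-3)*(-11)) = (11 + o)*(o + 99/8) = (11 + o)*(99/8 + o))
360 + p(13) = 360 + (1089/8 + 13**2 + (187/8)*13) = 360 + (1089/8 + 169 + 2431/8) = 360 + 609 = 969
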